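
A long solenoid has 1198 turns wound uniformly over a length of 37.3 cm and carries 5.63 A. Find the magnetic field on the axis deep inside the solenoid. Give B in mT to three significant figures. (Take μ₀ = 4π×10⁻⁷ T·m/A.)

B ≈ 22.7 mT

Inside a long solenoid, B = μ₀nI with n = 3212 turns/m.
B = 4π×10⁻⁷ × 3212 × 5.63 = 2.27×10⁻² T.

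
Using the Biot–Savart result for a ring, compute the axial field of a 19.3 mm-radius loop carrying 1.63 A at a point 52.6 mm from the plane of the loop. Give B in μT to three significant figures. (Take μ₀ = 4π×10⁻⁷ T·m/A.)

B ≈ 2.17 μT

On the axis of a circular loop, B = μ₀IR² / [2(R²+z²)^(3/2)].
R² + z² = (0.0193)² + (0.0526)² = 0.003139 m², and (R²+z²)^(3/2) = 1.76×10⁻⁴ m³.
B = (4π×10⁻⁷ × 1.63 × 0.0003725) / (2 × 1.76×10⁻⁴) = 2.17×10⁻⁶ T.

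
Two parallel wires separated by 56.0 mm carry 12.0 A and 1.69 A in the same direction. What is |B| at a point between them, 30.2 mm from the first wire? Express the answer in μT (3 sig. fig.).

Each long wire gives B = μ₀I/(2πd). Distances are d₁ = 0.0302 m and d₂ = 0.0258 m.
B₁ = 7.95×10⁻⁵ T, B₂ = 1.31×10⁻⁵ T.
Between parallel currents the two contributions point in opposite directions, so they subtract. B = |B₁ − B₂| = |7.95×10⁻⁵ − 1.31×10⁻⁵| = 6.64×10⁻⁵ T.

B ≈ 66.4 μT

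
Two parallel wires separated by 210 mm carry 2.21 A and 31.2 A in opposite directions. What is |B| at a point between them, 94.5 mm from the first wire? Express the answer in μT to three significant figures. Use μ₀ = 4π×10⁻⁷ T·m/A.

Each long wire gives B = μ₀I/(2πd). Distances are d₁ = 0.0945 m and d₂ = 0.1155 m.
B₁ = 4.68×10⁻⁶ T, B₂ = 5.40×10⁻⁵ T.
Between antiparallel currents both contributions point the same way, so they add. B = B₁ + B₂ = 4.68×10⁻⁶ + 5.40×10⁻⁵ = 5.87×10⁻⁵ T.

B ≈ 58.7 μT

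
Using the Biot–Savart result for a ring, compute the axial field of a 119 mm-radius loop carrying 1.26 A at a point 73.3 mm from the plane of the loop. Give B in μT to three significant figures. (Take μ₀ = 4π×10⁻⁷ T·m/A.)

B ≈ 4.11 μT

On the axis of a circular loop, B = μ₀IR² / [2(R²+z²)^(3/2)].
R² + z² = (0.119)² + (0.0733)² = 0.01953 m², and (R²+z²)^(3/2) = 2.73×10⁻³ m³.
B = (4π×10⁻⁷ × 1.26 × 0.01416) / (2 × 2.73×10⁻³) = 4.11×10⁻⁶ T.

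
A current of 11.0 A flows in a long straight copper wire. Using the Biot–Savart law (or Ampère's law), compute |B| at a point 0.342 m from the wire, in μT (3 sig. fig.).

For an infinitely long straight wire, B = μ₀I/(2πd).
B = (4π×10⁻⁷ × 11.0) / (2π × 0.342) = 6.43×10⁻⁶ T.

B ≈ 6.43 μT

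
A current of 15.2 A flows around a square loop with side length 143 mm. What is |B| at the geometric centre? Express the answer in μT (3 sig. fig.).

Each side is a finite straight segment at perpendicular distance d = a/(2 tan(π/4)) = 0.0715 m from the centre, with end-angles ±π/4.
One side contributes B₁ = (μ₀I/4πd)·2 sin(π/4) = 3.01×10⁻⁵ T.
All 4 sides add in the same direction: B = 4 × 3.01×10⁻⁵ = 1.20×10⁻⁴ T.

B ≈ 120 μT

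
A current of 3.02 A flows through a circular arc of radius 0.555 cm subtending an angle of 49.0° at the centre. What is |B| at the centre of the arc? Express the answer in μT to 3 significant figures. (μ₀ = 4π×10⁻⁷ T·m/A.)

B ≈ 46.5 μT

The Biot–Savart field of a circular arc at its centre is B = μ₀Iφ/(4πR), with φ = 0.8552 rad.
B = (4π×10⁻⁷ × 3.02 × 0.8552) / (4π × 0.00555) = 4.65×10⁻⁵ T.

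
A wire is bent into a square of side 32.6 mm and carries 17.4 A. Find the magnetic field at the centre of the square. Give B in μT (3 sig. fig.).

B ≈ 604 μT

Each side is a finite straight segment at perpendicular distance d = a/(2 tan(π/4)) = 0.0163 m from the centre, with end-angles ±π/4.
One side contributes B₁ = (μ₀I/4πd)·2 sin(π/4) = 1.51×10⁻⁴ T.
All 4 sides add in the same direction: B = 4 × 1.51×10⁻⁴ = 6.04×10⁻⁴ T.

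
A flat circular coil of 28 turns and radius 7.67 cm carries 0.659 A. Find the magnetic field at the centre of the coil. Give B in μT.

B ≈ 151 μT

For an N-turn flat coil, B = Nμ₀I/(2R) with R = 0.0767 m.
B = 28 × 5.40×10⁻⁶ T = 1.51×10⁻⁴ T.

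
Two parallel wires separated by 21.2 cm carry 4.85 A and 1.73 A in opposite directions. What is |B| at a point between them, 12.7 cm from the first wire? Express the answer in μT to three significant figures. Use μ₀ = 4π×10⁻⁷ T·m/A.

Each long wire gives B = μ₀I/(2πd). Distances are d₁ = 0.127 m and d₂ = 0.085 m.
B₁ = 7.64×10⁻⁶ T, B₂ = 4.07×10⁻⁶ T.
Between antiparallel currents both contributions point the same way, so they add. B = B₁ + B₂ = 7.64×10⁻⁶ + 4.07×10⁻⁶ = 1.17×10⁻⁵ T.

B ≈ 11.7 μT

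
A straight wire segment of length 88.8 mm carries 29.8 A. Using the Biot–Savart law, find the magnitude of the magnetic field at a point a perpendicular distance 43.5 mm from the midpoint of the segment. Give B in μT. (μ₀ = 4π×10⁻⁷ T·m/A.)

B ≈ 97.9 μT

For a finite straight segment, B = (μ₀I/4πd)(sinθ₁ + sinθ₂), where θ₁, θ₂ are the angles from the perpendicular to each end.
The perpendicular from the point meets the wire at its midpoint, so each end is L/2 = 0.0444 m away along the wire.
sinθ₁ = 0.0444/√(0.0444²+0.0435²) = 0.7143; sinθ₂ = 0.0444/√(0.0444²+0.0435²) = 0.7143.
B = (4π×10⁻⁷ × 29.8) / (4π × 0.0435) × (0.7143 + 0.7143) = 9.79×10⁻⁵ T.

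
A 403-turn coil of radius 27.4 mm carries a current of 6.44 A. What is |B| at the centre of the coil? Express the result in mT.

For an N-turn flat coil, B = Nμ₀I/(2R) with R = 0.0274 m.
B = 403 × 1.48×10⁻⁴ T = 5.95×10⁻² T.

B ≈ 59.5 mT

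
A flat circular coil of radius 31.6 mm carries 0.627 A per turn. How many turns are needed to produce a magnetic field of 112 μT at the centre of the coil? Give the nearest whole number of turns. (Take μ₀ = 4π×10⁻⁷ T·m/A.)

N = 9

For an N-turn coil, B = Nμ₀I/(2R). A single turn gives B₁ = 1.25×10⁻⁵ T with R = 0.0316 m.
N = B/B₁ = 1.12×10⁻⁴ / 1.25×10⁻⁵ = 8.98.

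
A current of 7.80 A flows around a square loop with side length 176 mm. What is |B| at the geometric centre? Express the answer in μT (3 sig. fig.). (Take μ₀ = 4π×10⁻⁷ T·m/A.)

B ≈ 50.1 μT

Each side is a finite straight segment at perpendicular distance d = a/(2 tan(π/4)) = 0.088 m from the centre, with end-angles ±π/4.
One side contributes B₁ = (μ₀I/4πd)·2 sin(π/4) = 1.25×10⁻⁵ T.
All 4 sides add in the same direction: B = 4 × 1.25×10⁻⁵ = 5.01×10⁻⁵ T.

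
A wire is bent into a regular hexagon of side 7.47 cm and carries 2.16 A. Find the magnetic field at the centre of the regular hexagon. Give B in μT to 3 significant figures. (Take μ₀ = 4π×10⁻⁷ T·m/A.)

Each side is a finite straight segment at perpendicular distance d = a/(2 tan(π/6)) = 0.06469 m from the centre, with end-angles ±π/6.
One side contributes B₁ = (μ₀I/4πd)·2 sin(π/6) = 3.34×10⁻⁶ T.
All 6 sides add in the same direction: B = 6 × 3.34×10⁻⁶ = 2.00×10⁻⁵ T.

B ≈ 20.0 μT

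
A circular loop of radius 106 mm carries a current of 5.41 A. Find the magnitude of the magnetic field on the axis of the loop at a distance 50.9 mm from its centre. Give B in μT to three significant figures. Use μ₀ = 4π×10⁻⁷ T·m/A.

On the axis of a circular loop, B = μ₀IR² / [2(R²+z²)^(3/2)].
R² + z² = (0.106)² + (0.0509)² = 0.01383 m², and (R²+z²)^(3/2) = 1.63×10⁻³ m³.
B = (4π×10⁻⁷ × 5.41 × 0.01124) / (2 × 1.63×10⁻³) = 2.35×10⁻⁵ T.

B ≈ 23.5 μT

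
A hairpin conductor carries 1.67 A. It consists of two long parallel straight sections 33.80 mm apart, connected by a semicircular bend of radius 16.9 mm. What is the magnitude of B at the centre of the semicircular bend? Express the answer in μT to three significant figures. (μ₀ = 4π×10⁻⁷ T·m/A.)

The semicircular arc contributes B_arc = μ₀I·π/(4πR) = μ₀I/(4R) = 3.10×10⁻⁵ T.
Each semi-infinite lead is at perpendicular distance R = 0.0169 m from the centre, with the perpendicular foot at its near end, so it contributes μ₀I/(4πR); both point the same way, together 1.98×10⁻⁵ T.
Arc and leads all point the same direction: B = 3.10×10⁻⁵ + 1.98×10⁻⁵ = 5.08×10⁻⁵ T.

B ≈ 50.8 μT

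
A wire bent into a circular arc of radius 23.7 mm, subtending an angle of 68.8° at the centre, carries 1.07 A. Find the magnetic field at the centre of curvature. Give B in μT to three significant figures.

The Biot–Savart field of a circular arc at its centre is B = μ₀Iφ/(4πR), with φ = 1.201 rad.
B = (4π×10⁻⁷ × 1.07 × 1.201) / (4π × 0.0237) = 5.42×10⁻⁶ T.

B ≈ 5.42 μT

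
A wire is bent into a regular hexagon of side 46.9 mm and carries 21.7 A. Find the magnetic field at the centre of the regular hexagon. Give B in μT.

Each side is a finite straight segment at perpendicular distance d = a/(2 tan(π/6)) = 0.04062 m from the centre, with end-angles ±π/6.
One side contributes B₁ = (μ₀I/4πd)·2 sin(π/6) = 5.34×10⁻⁵ T.
All 6 sides add in the same direction: B = 6 × 5.34×10⁻⁵ = 3.21×10⁻⁴ T.

B ≈ 321 μT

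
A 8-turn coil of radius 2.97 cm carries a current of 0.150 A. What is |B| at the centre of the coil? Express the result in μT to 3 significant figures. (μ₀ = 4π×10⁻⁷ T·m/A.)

For an N-turn flat coil, B = Nμ₀I/(2R) with R = 0.0297 m.
B = 8 × 3.17×10⁻⁶ T = 2.54×10⁻⁵ T.

B ≈ 25.4 μT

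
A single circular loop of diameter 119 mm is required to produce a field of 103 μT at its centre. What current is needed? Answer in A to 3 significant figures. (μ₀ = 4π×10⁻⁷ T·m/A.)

At the centre of a circular loop B = μ₀I/(2R), so I = 2RB/μ₀.
With R = 0.0595 m, I = 2 × 0.0595 × 1.03×10⁻⁴ / (4π×10⁻⁷) = 9.75 A.

I ≈ 9.75 A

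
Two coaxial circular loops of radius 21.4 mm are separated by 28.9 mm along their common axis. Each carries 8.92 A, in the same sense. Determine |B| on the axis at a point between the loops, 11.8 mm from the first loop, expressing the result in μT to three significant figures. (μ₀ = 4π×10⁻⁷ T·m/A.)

Each loop contributes B = μ₀IR²/[2(R²+z²)^(3/2)] on the axis, with z measured from that loop.
Loop 1 (z = 0.0118 m): B₁ = 1.76×10⁻⁴ T. Loop 2 (z = 0.0171 m): B₂ = 1.25×10⁻⁴ T.
The fields add: B = B₁ + B₂ = 3.01×10⁻⁴ T.

B ≈ 301 μT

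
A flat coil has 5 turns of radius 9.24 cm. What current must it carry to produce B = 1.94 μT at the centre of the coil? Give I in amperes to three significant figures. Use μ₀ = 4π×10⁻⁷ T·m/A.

I ≈ 0.0571 A

For an N-turn coil, B = Nμ₀I/(2R) with R = 0.0924 m, so I = 2RB/(Nμ₀) = 2 × 0.0924 × 1.94×10⁻⁶ / (5 × 4π×10⁻⁷) = 5.71×10⁻² A.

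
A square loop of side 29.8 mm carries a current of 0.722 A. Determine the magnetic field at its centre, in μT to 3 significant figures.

B ≈ 27.4 μT

Each side is a finite straight segment at perpendicular distance d = a/(2 tan(π/4)) = 0.0149 m from the centre, with end-angles ±π/4.
One side contributes B₁ = (μ₀I/4πd)·2 sin(π/4) = 6.85×10⁻⁶ T.
All 4 sides add in the same direction: B = 4 × 6.85×10⁻⁶ = 2.74×10⁻⁵ T.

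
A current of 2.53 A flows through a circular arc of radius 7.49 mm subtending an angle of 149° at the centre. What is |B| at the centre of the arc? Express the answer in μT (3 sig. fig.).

B ≈ 87.8 μT

The Biot–Savart field of a circular arc at its centre is B = μ₀Iφ/(4πR), with φ = 2.601 rad.
B = (4π×10⁻⁷ × 2.53 × 2.601) / (4π × 0.00749) = 8.78×10⁻⁵ T.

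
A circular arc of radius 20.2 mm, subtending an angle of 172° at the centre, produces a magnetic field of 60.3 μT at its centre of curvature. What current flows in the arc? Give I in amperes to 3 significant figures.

For a circular arc, B = μ₀Iφ/(4πR) with φ in radians; here φ = 3.002 rad.
So I = 4πRB/(μ₀φ) = 4π × 0.0202 × 6.03×10⁻⁵ / (4π×10⁻⁷ × 3.002) = 4.06 A.

I ≈ 4.06 A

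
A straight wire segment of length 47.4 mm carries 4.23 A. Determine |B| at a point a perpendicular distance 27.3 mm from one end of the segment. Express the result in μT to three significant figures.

For a finite straight segment, B = (μ₀I/4πd)(sinθ₁ + sinθ₂), where θ₁, θ₂ are the angles from the perpendicular to each end.
The perpendicular foot is at one end, so the two end-offsets along the wire are 0 and L = 0.0474 m.
sinθ₁ = 0/√(0²+0.0273²) = 0.0000; sinθ₂ = 0.0474/√(0.0474²+0.0273²) = 0.8666.
B = (4π×10⁻⁷ × 4.23) / (4π × 0.0273) × (0.0000 + 0.8666) = 1.34×10⁻⁵ T.

B ≈ 13.4 μT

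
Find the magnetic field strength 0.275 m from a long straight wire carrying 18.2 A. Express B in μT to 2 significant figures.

For an infinitely long straight wire, B = μ₀I/(2πd).
B = (4π×10⁻⁷ × 18.2) / (2π × 0.275) = 1.32×10⁻⁵ T.

B ≈ 13 μT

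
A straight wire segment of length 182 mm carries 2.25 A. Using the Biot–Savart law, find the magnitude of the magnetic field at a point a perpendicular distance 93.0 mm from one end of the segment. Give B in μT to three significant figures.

For a finite straight segment, B = (μ₀I/4πd)(sinθ₁ + sinθ₂), where θ₁, θ₂ are the angles from the perpendicular to each end.
The perpendicular foot is at one end, so the two end-offsets along the wire are 0 and L = 0.182 m.
sinθ₁ = 0/√(0²+0.093²) = 0.0000; sinθ₂ = 0.182/√(0.182²+0.093²) = 0.8905.
B = (4π×10⁻⁷ × 2.25) / (4π × 0.093) × (0.0000 + 0.8905) = 2.15×10⁻⁶ T.

B ≈ 2.15 μT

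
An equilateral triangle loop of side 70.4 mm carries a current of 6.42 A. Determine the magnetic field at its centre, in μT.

B ≈ 164 μT

Each side is a finite straight segment at perpendicular distance d = a/(2 tan(π/3)) = 0.02032 m from the centre, with end-angles ±π/3.
One side contributes B₁ = (μ₀I/4πd)·2 sin(π/3) = 5.47×10⁻⁵ T.
All 3 sides add in the same direction: B = 3 × 5.47×10⁻⁵ = 1.64×10⁻⁴ T.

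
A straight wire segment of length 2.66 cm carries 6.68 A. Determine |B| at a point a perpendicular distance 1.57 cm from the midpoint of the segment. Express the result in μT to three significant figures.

For a finite straight segment, B = (μ₀I/4πd)(sinθ₁ + sinθ₂), where θ₁, θ₂ are the angles from the perpendicular to each end.
The perpendicular from the point meets the wire at its midpoint, so each end is L/2 = 0.0133 m away along the wire.
sinθ₁ = 0.0133/√(0.0133²+0.0157²) = 0.6464; sinθ₂ = 0.0133/√(0.0133²+0.0157²) = 0.6464.
B = (4π×10⁻⁷ × 6.68) / (4π × 0.0157) × (0.6464 + 0.6464) = 5.50×10⁻⁵ T.

B ≈ 55.0 μT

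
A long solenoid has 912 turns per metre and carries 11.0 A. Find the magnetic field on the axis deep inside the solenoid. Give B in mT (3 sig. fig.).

B ≈ 12.6 mT

Inside a long solenoid, B = μ₀nI with n = 912 turns/m.
B = 4π×10⁻⁷ × 912 × 11.0 = 1.26×10⁻² T.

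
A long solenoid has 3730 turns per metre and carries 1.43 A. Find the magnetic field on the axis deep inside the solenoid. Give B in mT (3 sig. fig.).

B ≈ 6.70 mT

Inside a long solenoid, B = μ₀nI with n = 3730 turns/m.
B = 4π×10⁻⁷ × 3730 × 1.43 = 6.70×10⁻³ T.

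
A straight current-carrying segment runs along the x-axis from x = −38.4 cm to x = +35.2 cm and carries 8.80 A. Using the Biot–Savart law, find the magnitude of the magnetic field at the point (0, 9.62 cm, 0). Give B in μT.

For a finite straight segment, B = (μ₀I/4πd)(sinθ₁ + sinθ₂), where θ₁, θ₂ are the angles from the perpendicular to each end.
The perpendicular distance is d = 0.0962 m; the end-offsets along the wire are a = 0.384 m and b = 0.352 m.
sinθ₁ = 0.384/√(0.384²+0.0962²) = 0.9700; sinθ₂ = 0.352/√(0.352²+0.0962²) = 0.9646.
B = (4π×10⁻⁷ × 8.80) / (4π × 0.0962) × (0.9700 + 0.9646) = 1.77×10⁻⁵ T.

B ≈ 17.7 μT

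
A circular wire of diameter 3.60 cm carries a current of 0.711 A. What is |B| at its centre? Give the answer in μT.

At the centre of a circular loop the Biot–Savart law gives B = μ₀I/(2R) (so R = 0.018 m).
B = (4π×10⁻⁷ × 0.711) / (2 × 0.018) = 2.48×10⁻⁵ T.

B ≈ 24.8 μT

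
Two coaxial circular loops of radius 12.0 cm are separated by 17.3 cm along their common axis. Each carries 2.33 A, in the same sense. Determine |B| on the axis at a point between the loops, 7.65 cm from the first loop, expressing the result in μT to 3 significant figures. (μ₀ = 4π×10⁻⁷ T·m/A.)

B ≈ 13.1 μT

Each loop contributes B = μ₀IR²/[2(R²+z²)^(3/2)] on the axis, with z measured from that loop.
Loop 1 (z = 0.0765 m): B₁ = 7.31×10⁻⁶ T. Loop 2 (z = 0.0965 m): B₂ = 5.77×10⁻⁶ T.
The fields add: B = B₁ + B₂ = 1.31×10⁻⁵ T.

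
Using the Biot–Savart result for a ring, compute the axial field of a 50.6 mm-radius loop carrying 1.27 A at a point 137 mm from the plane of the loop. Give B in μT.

On the axis of a circular loop, B = μ₀IR² / [2(R²+z²)^(3/2)].
R² + z² = (0.0506)² + (0.137)² = 0.02133 m², and (R²+z²)^(3/2) = 3.12×10⁻³ m³.
B = (4π×10⁻⁷ × 1.27 × 0.00256) / (2 × 3.12×10⁻³) = 6.56×10⁻⁷ T.

B ≈ 0.656 μT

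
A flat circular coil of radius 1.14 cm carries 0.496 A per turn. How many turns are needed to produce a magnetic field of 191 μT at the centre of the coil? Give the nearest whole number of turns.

N = 7

For an N-turn coil, B = Nμ₀I/(2R). A single turn gives B₁ = 2.73×10⁻⁵ T with R = 0.0114 m.
N = B/B₁ = 1.91×10⁻⁴ / 2.73×10⁻⁵ = 6.99.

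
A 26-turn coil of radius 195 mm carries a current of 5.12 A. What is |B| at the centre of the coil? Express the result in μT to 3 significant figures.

B ≈ 429 μT

For an N-turn flat coil, B = Nμ₀I/(2R) with R = 0.195 m.
B = 26 × 1.65×10⁻⁵ T = 4.29×10⁻⁴ T.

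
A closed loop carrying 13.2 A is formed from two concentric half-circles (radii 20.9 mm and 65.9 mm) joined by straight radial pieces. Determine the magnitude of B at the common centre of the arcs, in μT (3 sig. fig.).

The radial connectors point toward the centre, so dl × r̂ = 0 and they contribute nothing.
Each semicircle gives μ₀I/(4R): inner arc 1.98×10⁻⁴ T, outer arc 6.29×10⁻⁵ T.
The two arcs carry current in opposite angular senses, so their fields oppose: B = |1.98×10⁻⁴ − 6.29×10⁻⁵| = 1.35×10⁻⁴ T.

B ≈ 135 μT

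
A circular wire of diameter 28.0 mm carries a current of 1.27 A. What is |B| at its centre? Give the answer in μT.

B ≈ 57.0 μT

At the centre of a circular loop the Biot–Savart law gives B = μ₀I/(2R) (so R = 0.014 m).
B = (4π×10⁻⁷ × 1.27) / (2 × 0.014) = 5.70×10⁻⁵ T.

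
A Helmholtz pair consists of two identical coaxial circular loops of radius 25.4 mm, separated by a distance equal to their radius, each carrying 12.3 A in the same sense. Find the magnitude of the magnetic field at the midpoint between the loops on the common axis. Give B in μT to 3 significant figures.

B ≈ 435 μT

Each loop contributes B = μ₀IR²/[2(R²+z²)^(3/2)] on the axis, with z measured from that loop.
Loop 1 (z = 0.0127 m): B₁ = 2.18×10⁻⁴ T. Loop 2 (z = 0.0127 m): B₂ = 2.18×10⁻⁴ T.
The fields add: B = B₁ + B₂ = 4.35×10⁻⁴ T.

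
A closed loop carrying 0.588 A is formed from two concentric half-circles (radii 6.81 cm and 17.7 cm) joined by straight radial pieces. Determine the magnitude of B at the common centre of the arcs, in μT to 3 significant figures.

B ≈ 1.67 μT

The radial connectors point toward the centre, so dl × r̂ = 0 and they contribute nothing.
Each semicircle gives μ₀I/(4R): inner arc 2.71×10⁻⁶ T, outer arc 1.04×10⁻⁶ T.
The two arcs carry current in opposite angular senses, so their fields oppose: B = |2.71×10⁻⁶ − 1.04×10⁻⁶| = 1.67×10⁻⁶ T.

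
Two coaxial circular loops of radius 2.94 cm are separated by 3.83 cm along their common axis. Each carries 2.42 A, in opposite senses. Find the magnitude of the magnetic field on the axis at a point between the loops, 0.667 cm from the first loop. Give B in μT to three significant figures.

B ≈ 31.6 μT

Each loop contributes B = μ₀IR²/[2(R²+z²)^(3/2)] on the axis, with z measured from that loop.
Loop 1 (z = 0.00667 m): B₁ = 4.80×10⁻⁵ T. Loop 2 (z = 0.03163 m): B₂ = 1.63×10⁻⁵ T.
The fields oppose: B = |B₁ − B₂| = 3.16×10⁻⁵ T.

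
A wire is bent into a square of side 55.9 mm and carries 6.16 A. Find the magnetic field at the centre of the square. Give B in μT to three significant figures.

B ≈ 125 μT

Each side is a finite straight segment at perpendicular distance d = a/(2 tan(π/4)) = 0.02795 m from the centre, with end-angles ±π/4.
One side contributes B₁ = (μ₀I/4πd)·2 sin(π/4) = 3.12×10⁻⁵ T.
All 4 sides add in the same direction: B = 4 × 3.12×10⁻⁵ = 1.25×10⁻⁴ T.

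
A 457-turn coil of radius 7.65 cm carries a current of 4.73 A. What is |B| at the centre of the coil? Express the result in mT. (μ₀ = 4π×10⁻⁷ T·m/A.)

For an N-turn flat coil, B = Nμ₀I/(2R) with R = 0.0765 m.
B = 457 × 3.88×10⁻⁵ T = 1.78×10⁻² T.

B ≈ 17.8 mT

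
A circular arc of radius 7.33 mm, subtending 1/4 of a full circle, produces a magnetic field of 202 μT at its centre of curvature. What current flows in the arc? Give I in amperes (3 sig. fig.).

I ≈ 9.43 A

For a circular arc, B = μ₀Iφ/(4πR) with φ in radians; here φ = 1.571 rad.
So I = 4πRB/(μ₀φ) = 4π × 0.00733 × 2.02×10⁻⁴ / (4π×10⁻⁷ × 1.571) = 9.43 A.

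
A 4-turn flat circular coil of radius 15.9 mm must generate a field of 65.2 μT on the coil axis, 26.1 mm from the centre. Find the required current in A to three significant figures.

I ≈ 2.93 A

For an N-turn coil, B = Nμ₀IR²/[2(R²+z²)^(3/2)] with R = 0.0159 m, z = 0.0261 m, so I = 2B(R²+z²)^(3/2)/(Nμ₀R²) = 2 × 6.52×10⁻⁵ × 2.85×10⁻⁵ / (4 × 4π×10⁻⁷ × 0.0002528) = 2.93 A.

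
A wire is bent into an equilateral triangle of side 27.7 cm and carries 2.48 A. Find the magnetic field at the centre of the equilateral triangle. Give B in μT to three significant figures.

Each side is a finite straight segment at perpendicular distance d = a/(2 tan(π/3)) = 0.07996 m from the centre, with end-angles ±π/3.
One side contributes B₁ = (μ₀I/4πd)·2 sin(π/3) = 5.37×10⁻⁶ T.
All 3 sides add in the same direction: B = 3 × 5.37×10⁻⁶ = 1.61×10⁻⁵ T.

B ≈ 16.1 μT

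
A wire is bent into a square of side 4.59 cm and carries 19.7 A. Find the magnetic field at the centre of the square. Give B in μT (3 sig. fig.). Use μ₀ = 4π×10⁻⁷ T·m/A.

B ≈ 486 μT

Each side is a finite straight segment at perpendicular distance d = a/(2 tan(π/4)) = 0.02295 m from the centre, with end-angles ±π/4.
One side contributes B₁ = (μ₀I/4πd)·2 sin(π/4) = 1.21×10⁻⁴ T.
All 4 sides add in the same direction: B = 4 × 1.21×10⁻⁴ = 4.86×10⁻⁴ T.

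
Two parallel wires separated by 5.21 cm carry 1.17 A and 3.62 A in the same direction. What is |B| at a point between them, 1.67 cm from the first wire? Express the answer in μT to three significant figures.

B ≈ 6.44 μT

Each long wire gives B = μ₀I/(2πd). Distances are d₁ = 0.0167 m and d₂ = 0.0354 m.
B₁ = 1.40×10⁻⁵ T, B₂ = 2.05×10⁻⁵ T.
Between parallel currents the two contributions point in opposite directions, so they subtract. B = |B₁ − B₂| = |1.40×10⁻⁵ − 2.05×10⁻⁵| = 6.44×10⁻⁶ T.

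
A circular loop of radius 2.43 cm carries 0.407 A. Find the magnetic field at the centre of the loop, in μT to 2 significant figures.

B ≈ 11 μT

At the centre of a circular loop the Biot–Savart law gives B = μ₀I/(2R).
B = (4π×10⁻⁷ × 0.407) / (2 × 0.0243) = 1.05×10⁻⁵ T.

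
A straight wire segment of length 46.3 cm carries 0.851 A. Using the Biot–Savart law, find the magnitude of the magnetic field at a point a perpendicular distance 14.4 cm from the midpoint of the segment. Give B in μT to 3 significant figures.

B ≈ 1.00 μT

For a finite straight segment, B = (μ₀I/4πd)(sinθ₁ + sinθ₂), where θ₁, θ₂ are the angles from the perpendicular to each end.
The perpendicular from the point meets the wire at its midpoint, so each end is L/2 = 0.2315 m away along the wire.
sinθ₁ = 0.2315/√(0.2315²+0.144²) = 0.8491; sinθ₂ = 0.2315/√(0.2315²+0.144²) = 0.8491.
B = (4π×10⁻⁷ × 0.851) / (4π × 0.144) × (0.8491 + 0.8491) = 1.00×10⁻⁶ T.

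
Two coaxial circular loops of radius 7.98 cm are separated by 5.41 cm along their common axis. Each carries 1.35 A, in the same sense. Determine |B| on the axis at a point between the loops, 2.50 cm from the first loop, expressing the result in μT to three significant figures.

Each loop contributes B = μ₀IR²/[2(R²+z²)^(3/2)] on the axis, with z measured from that loop.
Loop 1 (z = 0.025 m): B₁ = 9.24×10⁻⁶ T. Loop 2 (z = 0.0291 m): B₂ = 8.81×10⁻⁶ T.
The fields add: B = B₁ + B₂ = 1.81×10⁻⁵ T.

B ≈ 18.1 μT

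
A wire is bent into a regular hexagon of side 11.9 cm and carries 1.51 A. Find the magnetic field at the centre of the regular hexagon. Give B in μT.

B ≈ 8.79 μT

Each side is a finite straight segment at perpendicular distance d = a/(2 tan(π/6)) = 0.1031 m from the centre, with end-angles ±π/6.
One side contributes B₁ = (μ₀I/4πd)·2 sin(π/6) = 1.47×10⁻⁶ T.
All 6 sides add in the same direction: B = 6 × 1.47×10⁻⁶ = 8.79×10⁻⁶ T.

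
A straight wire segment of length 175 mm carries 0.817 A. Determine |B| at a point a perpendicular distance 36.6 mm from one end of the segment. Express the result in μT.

For a finite straight segment, B = (μ₀I/4πd)(sinθ₁ + sinθ₂), where θ₁, θ₂ are the angles from the perpendicular to each end.
The perpendicular foot is at one end, so the two end-offsets along the wire are 0 and L = 0.175 m.
sinθ₁ = 0/√(0²+0.0366²) = 0.0000; sinθ₂ = 0.175/√(0.175²+0.0366²) = 0.9788.
B = (4π×10⁻⁷ × 0.817) / (4π × 0.0366) × (0.0000 + 0.9788) = 2.18×10⁻⁶ T.

B ≈ 2.18 μT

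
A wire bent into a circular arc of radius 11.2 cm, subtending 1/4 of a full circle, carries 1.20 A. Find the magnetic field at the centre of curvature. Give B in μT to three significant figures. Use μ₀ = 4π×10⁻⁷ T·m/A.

The Biot–Savart field of a circular arc at its centre is B = μ₀Iφ/(4πR), with φ = 1.571 rad.
B = (4π×10⁻⁷ × 1.20 × 1.571) / (4π × 0.112) = 1.68×10⁻⁶ T.

B ≈ 1.68 μT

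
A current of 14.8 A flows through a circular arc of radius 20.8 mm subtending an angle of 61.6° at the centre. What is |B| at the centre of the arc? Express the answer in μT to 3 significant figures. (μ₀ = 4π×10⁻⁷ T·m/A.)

The Biot–Savart field of a circular arc at its centre is B = μ₀Iφ/(4πR), with φ = 1.075 rad.
B = (4π×10⁻⁷ × 14.8 × 1.075) / (4π × 0.0208) = 7.65×10⁻⁵ T.

B ≈ 76.5 μT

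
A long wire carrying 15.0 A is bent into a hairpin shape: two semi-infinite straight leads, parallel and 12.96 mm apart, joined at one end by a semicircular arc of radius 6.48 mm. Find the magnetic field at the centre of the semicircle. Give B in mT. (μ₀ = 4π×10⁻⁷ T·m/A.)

The semicircular arc contributes B_arc = μ₀I·π/(4πR) = μ₀I/(4R) = 7.27×10⁻⁴ T.
Each semi-infinite lead is at perpendicular distance R = 0.00648 m from the centre, with the perpendicular foot at its near end, so it contributes μ₀I/(4πR); both point the same way, together 4.63×10⁻⁴ T.
Arc and leads all point the same direction: B = 7.27×10⁻⁴ + 4.63×10⁻⁴ = 1.19×10⁻³ T.

B ≈ 1.19 mT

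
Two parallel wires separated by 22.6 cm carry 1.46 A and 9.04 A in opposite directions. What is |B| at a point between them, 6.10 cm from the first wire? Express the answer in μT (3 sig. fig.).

Each long wire gives B = μ₀I/(2πd). Distances are d₁ = 0.061 m and d₂ = 0.165 m.
B₁ = 4.79×10⁻⁶ T, B₂ = 1.10×10⁻⁵ T.
Between antiparallel currents both contributions point the same way, so they add. B = B₁ + B₂ = 4.79×10⁻⁶ + 1.10×10⁻⁵ = 1.57×10⁻⁵ T.

B ≈ 15.7 μT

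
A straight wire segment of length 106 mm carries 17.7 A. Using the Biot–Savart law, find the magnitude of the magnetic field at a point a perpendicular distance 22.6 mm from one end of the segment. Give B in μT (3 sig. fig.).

B ≈ 76.6 μT

For a finite straight segment, B = (μ₀I/4πd)(sinθ₁ + sinθ₂), where θ₁, θ₂ are the angles from the perpendicular to each end.
The perpendicular foot is at one end, so the two end-offsets along the wire are 0 and L = 0.106 m.
sinθ₁ = 0/√(0²+0.0226²) = 0.0000; sinθ₂ = 0.106/√(0.106²+0.0226²) = 0.9780.
B = (4π×10⁻⁷ × 17.7) / (4π × 0.0226) × (0.0000 + 0.9780) = 7.66×10⁻⁵ T.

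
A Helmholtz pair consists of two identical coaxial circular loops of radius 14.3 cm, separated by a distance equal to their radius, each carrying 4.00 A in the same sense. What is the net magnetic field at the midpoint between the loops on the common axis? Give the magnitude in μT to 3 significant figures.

Each loop contributes B = μ₀IR²/[2(R²+z²)^(3/2)] on the axis, with z measured from that loop.
Loop 1 (z = 0.0715 m): B₁ = 1.26×10⁻⁵ T. Loop 2 (z = 0.0715 m): B₂ = 1.26×10⁻⁵ T.
The fields add: B = B₁ + B₂ = 2.52×10⁻⁵ T.

B ≈ 25.2 μT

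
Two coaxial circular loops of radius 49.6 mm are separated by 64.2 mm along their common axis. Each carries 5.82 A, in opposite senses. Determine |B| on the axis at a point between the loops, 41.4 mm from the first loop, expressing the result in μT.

Each loop contributes B = μ₀IR²/[2(R²+z²)^(3/2)] on the axis, with z measured from that loop.
Loop 1 (z = 0.0414 m): B₁ = 3.34×10⁻⁵ T. Loop 2 (z = 0.0228 m): B₂ = 5.53×10⁻⁵ T.
The fields oppose: B = |B₁ − B₂| = 2.19×10⁻⁵ T.

B ≈ 21.9 μT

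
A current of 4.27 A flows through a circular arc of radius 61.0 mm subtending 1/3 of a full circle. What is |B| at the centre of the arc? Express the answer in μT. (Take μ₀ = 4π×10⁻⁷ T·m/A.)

B ≈ 14.7 μT

The Biot–Savart field of a circular arc at its centre is B = μ₀Iφ/(4πR), with φ = 2.094 rad.
B = (4π×10⁻⁷ × 4.27 × 2.094) / (4π × 0.061) = 1.47×10⁻⁵ T.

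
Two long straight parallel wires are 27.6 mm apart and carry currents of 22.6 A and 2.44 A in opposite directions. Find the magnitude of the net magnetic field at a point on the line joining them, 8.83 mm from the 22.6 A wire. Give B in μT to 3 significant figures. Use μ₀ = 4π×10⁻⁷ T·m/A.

B ≈ 538 μT

Each long wire gives B = μ₀I/(2πd). Distances are d₁ = 0.00883 m and d₂ = 0.01877 m.
B₁ = 5.12×10⁻⁴ T, B₂ = 2.60×10⁻⁵ T.
Between antiparallel currents both contributions point the same way, so they add. B = B₁ + B₂ = 5.12×10⁻⁴ + 2.60×10⁻⁵ = 5.38×10⁻⁴ T.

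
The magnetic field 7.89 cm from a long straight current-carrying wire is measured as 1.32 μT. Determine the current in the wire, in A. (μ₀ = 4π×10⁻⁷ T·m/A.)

For a long straight wire B = μ₀I/(2πd), so I = 2πdB/μ₀.
I = 2π × 0.0789 × 1.32×10⁻⁶ / (4π×10⁻⁷) = 0.521 A.

I ≈ 0.521 A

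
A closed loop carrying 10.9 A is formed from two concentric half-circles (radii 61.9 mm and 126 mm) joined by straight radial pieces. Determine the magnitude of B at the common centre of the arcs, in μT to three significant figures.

B ≈ 28.1 μT

The radial connectors point toward the centre, so dl × r̂ = 0 and they contribute nothing.
Each semicircle gives μ₀I/(4R): inner arc 5.53×10⁻⁵ T, outer arc 2.72×10⁻⁵ T.
The two arcs carry current in opposite angular senses, so their fields oppose: B = |5.53×10⁻⁵ − 2.72×10⁻⁵| = 2.81×10⁻⁵ T.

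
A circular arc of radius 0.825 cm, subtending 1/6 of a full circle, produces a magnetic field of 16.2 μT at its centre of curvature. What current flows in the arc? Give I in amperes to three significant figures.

For a circular arc, B = μ₀Iφ/(4πR) with φ in radians; here φ = 1.047 rad.
So I = 4πRB/(μ₀φ) = 4π × 0.00825 × 1.62×10⁻⁵ / (4π×10⁻⁷ × 1.047) = 1.28 A.

I ≈ 1.28 A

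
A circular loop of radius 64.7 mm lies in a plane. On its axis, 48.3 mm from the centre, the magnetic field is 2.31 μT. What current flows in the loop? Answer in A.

I ≈ 0.462 A

On the axis of a loop, B = μ₀IR²/[2(R²+z²)^(3/2)], so I = 2B(R²+z²)^(3/2)/(μ₀R²).
R² + z² = 0.004186 + 0.002333 = 0.006519 m²; raised to 3/2 gives 5.26×10⁻⁴ m³.
I = 2 × 2.31×10⁻⁶ × 5.26×10⁻⁴ / (1.26×10⁻⁶ × 0.004186) = 0.462 A.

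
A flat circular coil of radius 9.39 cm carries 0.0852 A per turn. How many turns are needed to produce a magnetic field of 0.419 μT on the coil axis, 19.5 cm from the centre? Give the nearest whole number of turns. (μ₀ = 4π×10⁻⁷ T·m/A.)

N = 9

For an N-turn coil, B = Nμ₀IR²/[2(R²+z²)^(3/2)]. A single turn gives B₁ = 4.66×10⁻⁸ T with R = 0.0939 m, z = 0.195 m.
N = B/B₁ = 4.19×10⁻⁷ / 4.66×10⁻⁸ = 9.00.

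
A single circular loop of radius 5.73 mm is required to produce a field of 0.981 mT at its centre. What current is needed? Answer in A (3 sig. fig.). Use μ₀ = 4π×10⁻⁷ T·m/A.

I ≈ 8.95 A

At the centre of a circular loop B = μ₀I/(2R), so I = 2RB/μ₀.
With R = 0.00573 m, I = 2 × 0.00573 × 9.81×10⁻⁴ / (4π×10⁻⁷) = 8.95 A.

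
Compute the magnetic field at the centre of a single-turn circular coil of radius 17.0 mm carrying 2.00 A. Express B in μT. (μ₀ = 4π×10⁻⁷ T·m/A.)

At the centre of a circular loop the Biot–Savart law gives B = μ₀I/(2R).
B = (4π×10⁻⁷ × 2.00) / (2 × 0.017) = 7.39×10⁻⁵ T.

B ≈ 73.9 μT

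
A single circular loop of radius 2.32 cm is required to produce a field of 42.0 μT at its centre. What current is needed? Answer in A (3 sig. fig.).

I ≈ 1.55 A

At the centre of a circular loop B = μ₀I/(2R), so I = 2RB/μ₀.
With R = 0.0232 m, I = 2 × 0.0232 × 4.20×10⁻⁵ / (4π×10⁻⁷) = 1.55 A.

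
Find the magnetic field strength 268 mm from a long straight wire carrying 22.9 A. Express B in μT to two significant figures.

B ≈ 17 μT

For an infinitely long straight wire, B = μ₀I/(2πd).
B = (4π×10⁻⁷ × 22.9) / (2π × 0.268) = 1.71×10⁻⁵ T.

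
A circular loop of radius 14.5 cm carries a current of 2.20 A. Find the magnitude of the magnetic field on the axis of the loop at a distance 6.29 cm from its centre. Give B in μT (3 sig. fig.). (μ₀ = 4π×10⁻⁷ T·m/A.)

B ≈ 7.36 μT

On the axis of a circular loop, B = μ₀IR² / [2(R²+z²)^(3/2)].
R² + z² = (0.145)² + (0.0629)² = 0.02498 m², and (R²+z²)^(3/2) = 3.95×10⁻³ m³.
B = (4π×10⁻⁷ × 2.20 × 0.02102) / (2 × 3.95×10⁻³) = 7.36×10⁻⁶ T.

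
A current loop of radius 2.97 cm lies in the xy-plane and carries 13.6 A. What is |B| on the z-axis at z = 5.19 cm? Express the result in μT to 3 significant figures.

B ≈ 35.3 μT

On the axis of a circular loop, B = μ₀IR² / [2(R²+z²)^(3/2)].
R² + z² = (0.0297)² + (0.0519)² = 0.003576 m², and (R²+z²)^(3/2) = 2.14×10⁻⁴ m³.
B = (4π×10⁻⁷ × 13.6 × 0.0008821) / (2 × 2.14×10⁻⁴) = 3.53×10⁻⁵ T.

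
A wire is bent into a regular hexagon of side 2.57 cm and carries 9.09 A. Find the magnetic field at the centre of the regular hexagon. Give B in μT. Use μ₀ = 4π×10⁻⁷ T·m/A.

Each side is a finite straight segment at perpendicular distance d = a/(2 tan(π/6)) = 0.02226 m from the centre, with end-angles ±π/6.
One side contributes B₁ = (μ₀I/4πd)·2 sin(π/6) = 4.08×10⁻⁵ T.
All 6 sides add in the same direction: B = 6 × 4.08×10⁻⁵ = 2.45×10⁻⁴ T.

B ≈ 245 μT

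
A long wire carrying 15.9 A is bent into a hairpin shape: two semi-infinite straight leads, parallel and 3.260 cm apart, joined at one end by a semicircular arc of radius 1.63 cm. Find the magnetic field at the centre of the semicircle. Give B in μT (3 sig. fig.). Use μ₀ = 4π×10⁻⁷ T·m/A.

B ≈ 502 μT

The semicircular arc contributes B_arc = μ₀I·π/(4πR) = μ₀I/(4R) = 3.06×10⁻⁴ T.
Each semi-infinite lead is at perpendicular distance R = 0.0163 m from the centre, with the perpendicular foot at its near end, so it contributes μ₀I/(4πR); both point the same way, together 1.95×10⁻⁴ T.
Arc and leads all point the same direction: B = 3.06×10⁻⁴ + 1.95×10⁻⁴ = 5.02×10⁻⁴ T.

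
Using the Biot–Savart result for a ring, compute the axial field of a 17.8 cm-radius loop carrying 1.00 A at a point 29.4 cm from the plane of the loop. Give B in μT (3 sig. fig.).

B ≈ 0.490 μT

On the axis of a circular loop, B = μ₀IR² / [2(R²+z²)^(3/2)].
R² + z² = (0.178)² + (0.294)² = 0.1181 m², and (R²+z²)^(3/2) = 4.06×10⁻² m³.
B = (4π×10⁻⁷ × 1.00 × 0.03168) / (2 × 4.06×10⁻²) = 4.90×10⁻⁷ T.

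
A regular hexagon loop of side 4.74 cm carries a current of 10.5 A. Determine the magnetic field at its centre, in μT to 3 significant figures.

B ≈ 153 μT

Each side is a finite straight segment at perpendicular distance d = a/(2 tan(π/6)) = 0.04105 m from the centre, with end-angles ±π/6.
One side contributes B₁ = (μ₀I/4πd)·2 sin(π/6) = 2.56×10⁻⁵ T.
All 6 sides add in the same direction: B = 6 × 2.56×10⁻⁵ = 1.53×10⁻⁴ T.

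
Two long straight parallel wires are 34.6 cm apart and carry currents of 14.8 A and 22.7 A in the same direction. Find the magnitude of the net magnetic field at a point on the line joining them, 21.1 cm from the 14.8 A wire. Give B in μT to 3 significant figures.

Each long wire gives B = μ₀I/(2πd). Distances are d₁ = 0.211 m and d₂ = 0.135 m.
B₁ = 1.40×10⁻⁵ T, B₂ = 3.36×10⁻⁵ T.
Between parallel currents the two contributions point in opposite directions, so they subtract. B = |B₁ − B₂| = |1.40×10⁻⁵ − 3.36×10⁻⁵| = 1.96×10⁻⁵ T.

B ≈ 19.6 μT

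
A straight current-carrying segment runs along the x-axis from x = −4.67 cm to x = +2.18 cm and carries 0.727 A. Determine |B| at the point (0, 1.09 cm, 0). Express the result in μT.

B ≈ 12.5 μT

For a finite straight segment, B = (μ₀I/4πd)(sinθ₁ + sinθ₂), where θ₁, θ₂ are the angles from the perpendicular to each end.
The perpendicular distance is d = 0.0109 m; the end-offsets along the wire are a = 0.0467 m and b = 0.0218 m.
sinθ₁ = 0.0467/√(0.0467²+0.0109²) = 0.9738; sinθ₂ = 0.0218/√(0.0218²+0.0109²) = 0.8944.
B = (4π×10⁻⁷ × 0.727) / (4π × 0.0109) × (0.9738 + 0.8944) = 1.25×10⁻⁵ T.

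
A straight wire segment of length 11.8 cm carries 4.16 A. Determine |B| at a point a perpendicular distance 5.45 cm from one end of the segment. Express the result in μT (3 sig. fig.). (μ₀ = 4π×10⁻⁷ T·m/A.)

B ≈ 6.93 μT

For a finite straight segment, B = (μ₀I/4πd)(sinθ₁ + sinθ₂), where θ₁, θ₂ are the angles from the perpendicular to each end.
The perpendicular foot is at one end, so the two end-offsets along the wire are 0 and L = 0.118 m.
sinθ₁ = 0/√(0²+0.0545²) = 0.0000; sinθ₂ = 0.118/√(0.118²+0.0545²) = 0.9078.
B = (4π×10⁻⁷ × 4.16) / (4π × 0.0545) × (0.0000 + 0.9078) = 6.93×10⁻⁶ T.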